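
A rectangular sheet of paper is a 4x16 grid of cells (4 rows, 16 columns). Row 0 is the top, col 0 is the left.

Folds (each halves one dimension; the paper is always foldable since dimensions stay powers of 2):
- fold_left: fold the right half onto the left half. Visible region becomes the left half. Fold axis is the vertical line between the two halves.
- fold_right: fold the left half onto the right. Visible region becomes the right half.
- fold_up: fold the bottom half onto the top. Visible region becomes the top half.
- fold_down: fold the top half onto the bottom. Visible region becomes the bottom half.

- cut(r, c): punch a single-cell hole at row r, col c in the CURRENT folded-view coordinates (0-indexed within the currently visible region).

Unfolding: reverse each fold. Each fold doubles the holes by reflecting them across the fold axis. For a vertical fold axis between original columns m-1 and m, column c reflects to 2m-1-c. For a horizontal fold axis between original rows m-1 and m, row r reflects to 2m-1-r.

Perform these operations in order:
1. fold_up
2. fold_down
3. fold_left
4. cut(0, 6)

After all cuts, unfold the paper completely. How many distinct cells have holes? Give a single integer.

Answer: 8

Derivation:
Op 1 fold_up: fold axis h@2; visible region now rows[0,2) x cols[0,16) = 2x16
Op 2 fold_down: fold axis h@1; visible region now rows[1,2) x cols[0,16) = 1x16
Op 3 fold_left: fold axis v@8; visible region now rows[1,2) x cols[0,8) = 1x8
Op 4 cut(0, 6): punch at orig (1,6); cuts so far [(1, 6)]; region rows[1,2) x cols[0,8) = 1x8
Unfold 1 (reflect across v@8): 2 holes -> [(1, 6), (1, 9)]
Unfold 2 (reflect across h@1): 4 holes -> [(0, 6), (0, 9), (1, 6), (1, 9)]
Unfold 3 (reflect across h@2): 8 holes -> [(0, 6), (0, 9), (1, 6), (1, 9), (2, 6), (2, 9), (3, 6), (3, 9)]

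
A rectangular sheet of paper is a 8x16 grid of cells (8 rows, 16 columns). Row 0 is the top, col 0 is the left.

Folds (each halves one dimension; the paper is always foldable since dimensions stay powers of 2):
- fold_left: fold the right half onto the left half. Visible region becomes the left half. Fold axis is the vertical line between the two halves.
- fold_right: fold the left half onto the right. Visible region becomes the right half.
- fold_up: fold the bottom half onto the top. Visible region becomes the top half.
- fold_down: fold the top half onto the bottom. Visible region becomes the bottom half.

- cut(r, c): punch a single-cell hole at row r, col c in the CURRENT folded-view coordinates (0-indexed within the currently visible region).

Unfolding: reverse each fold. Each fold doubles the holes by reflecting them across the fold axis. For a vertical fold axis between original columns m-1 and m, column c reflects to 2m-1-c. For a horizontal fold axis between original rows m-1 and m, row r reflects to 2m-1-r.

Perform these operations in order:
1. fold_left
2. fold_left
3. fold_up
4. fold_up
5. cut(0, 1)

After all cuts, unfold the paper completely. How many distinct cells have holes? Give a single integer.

Op 1 fold_left: fold axis v@8; visible region now rows[0,8) x cols[0,8) = 8x8
Op 2 fold_left: fold axis v@4; visible region now rows[0,8) x cols[0,4) = 8x4
Op 3 fold_up: fold axis h@4; visible region now rows[0,4) x cols[0,4) = 4x4
Op 4 fold_up: fold axis h@2; visible region now rows[0,2) x cols[0,4) = 2x4
Op 5 cut(0, 1): punch at orig (0,1); cuts so far [(0, 1)]; region rows[0,2) x cols[0,4) = 2x4
Unfold 1 (reflect across h@2): 2 holes -> [(0, 1), (3, 1)]
Unfold 2 (reflect across h@4): 4 holes -> [(0, 1), (3, 1), (4, 1), (7, 1)]
Unfold 3 (reflect across v@4): 8 holes -> [(0, 1), (0, 6), (3, 1), (3, 6), (4, 1), (4, 6), (7, 1), (7, 6)]
Unfold 4 (reflect across v@8): 16 holes -> [(0, 1), (0, 6), (0, 9), (0, 14), (3, 1), (3, 6), (3, 9), (3, 14), (4, 1), (4, 6), (4, 9), (4, 14), (7, 1), (7, 6), (7, 9), (7, 14)]

Answer: 16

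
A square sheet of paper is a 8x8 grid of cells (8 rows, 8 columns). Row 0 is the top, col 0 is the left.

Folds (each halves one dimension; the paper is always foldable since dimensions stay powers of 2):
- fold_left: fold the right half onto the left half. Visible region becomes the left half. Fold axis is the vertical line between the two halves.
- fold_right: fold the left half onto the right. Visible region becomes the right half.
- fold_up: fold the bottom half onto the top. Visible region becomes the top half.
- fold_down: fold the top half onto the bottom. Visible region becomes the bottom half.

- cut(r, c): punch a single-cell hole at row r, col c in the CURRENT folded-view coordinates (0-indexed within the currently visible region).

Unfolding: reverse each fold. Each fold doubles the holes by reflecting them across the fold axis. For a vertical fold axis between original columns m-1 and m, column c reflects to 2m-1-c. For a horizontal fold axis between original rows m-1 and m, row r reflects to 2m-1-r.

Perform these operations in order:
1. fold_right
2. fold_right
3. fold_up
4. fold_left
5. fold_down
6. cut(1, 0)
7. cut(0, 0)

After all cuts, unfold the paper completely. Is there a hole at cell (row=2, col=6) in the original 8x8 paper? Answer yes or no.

Op 1 fold_right: fold axis v@4; visible region now rows[0,8) x cols[4,8) = 8x4
Op 2 fold_right: fold axis v@6; visible region now rows[0,8) x cols[6,8) = 8x2
Op 3 fold_up: fold axis h@4; visible region now rows[0,4) x cols[6,8) = 4x2
Op 4 fold_left: fold axis v@7; visible region now rows[0,4) x cols[6,7) = 4x1
Op 5 fold_down: fold axis h@2; visible region now rows[2,4) x cols[6,7) = 2x1
Op 6 cut(1, 0): punch at orig (3,6); cuts so far [(3, 6)]; region rows[2,4) x cols[6,7) = 2x1
Op 7 cut(0, 0): punch at orig (2,6); cuts so far [(2, 6), (3, 6)]; region rows[2,4) x cols[6,7) = 2x1
Unfold 1 (reflect across h@2): 4 holes -> [(0, 6), (1, 6), (2, 6), (3, 6)]
Unfold 2 (reflect across v@7): 8 holes -> [(0, 6), (0, 7), (1, 6), (1, 7), (2, 6), (2, 7), (3, 6), (3, 7)]
Unfold 3 (reflect across h@4): 16 holes -> [(0, 6), (0, 7), (1, 6), (1, 7), (2, 6), (2, 7), (3, 6), (3, 7), (4, 6), (4, 7), (5, 6), (5, 7), (6, 6), (6, 7), (7, 6), (7, 7)]
Unfold 4 (reflect across v@6): 32 holes -> [(0, 4), (0, 5), (0, 6), (0, 7), (1, 4), (1, 5), (1, 6), (1, 7), (2, 4), (2, 5), (2, 6), (2, 7), (3, 4), (3, 5), (3, 6), (3, 7), (4, 4), (4, 5), (4, 6), (4, 7), (5, 4), (5, 5), (5, 6), (5, 7), (6, 4), (6, 5), (6, 6), (6, 7), (7, 4), (7, 5), (7, 6), (7, 7)]
Unfold 5 (reflect across v@4): 64 holes -> [(0, 0), (0, 1), (0, 2), (0, 3), (0, 4), (0, 5), (0, 6), (0, 7), (1, 0), (1, 1), (1, 2), (1, 3), (1, 4), (1, 5), (1, 6), (1, 7), (2, 0), (2, 1), (2, 2), (2, 3), (2, 4), (2, 5), (2, 6), (2, 7), (3, 0), (3, 1), (3, 2), (3, 3), (3, 4), (3, 5), (3, 6), (3, 7), (4, 0), (4, 1), (4, 2), (4, 3), (4, 4), (4, 5), (4, 6), (4, 7), (5, 0), (5, 1), (5, 2), (5, 3), (5, 4), (5, 5), (5, 6), (5, 7), (6, 0), (6, 1), (6, 2), (6, 3), (6, 4), (6, 5), (6, 6), (6, 7), (7, 0), (7, 1), (7, 2), (7, 3), (7, 4), (7, 5), (7, 6), (7, 7)]
Holes: [(0, 0), (0, 1), (0, 2), (0, 3), (0, 4), (0, 5), (0, 6), (0, 7), (1, 0), (1, 1), (1, 2), (1, 3), (1, 4), (1, 5), (1, 6), (1, 7), (2, 0), (2, 1), (2, 2), (2, 3), (2, 4), (2, 5), (2, 6), (2, 7), (3, 0), (3, 1), (3, 2), (3, 3), (3, 4), (3, 5), (3, 6), (3, 7), (4, 0), (4, 1), (4, 2), (4, 3), (4, 4), (4, 5), (4, 6), (4, 7), (5, 0), (5, 1), (5, 2), (5, 3), (5, 4), (5, 5), (5, 6), (5, 7), (6, 0), (6, 1), (6, 2), (6, 3), (6, 4), (6, 5), (6, 6), (6, 7), (7, 0), (7, 1), (7, 2), (7, 3), (7, 4), (7, 5), (7, 6), (7, 7)]

Answer: yes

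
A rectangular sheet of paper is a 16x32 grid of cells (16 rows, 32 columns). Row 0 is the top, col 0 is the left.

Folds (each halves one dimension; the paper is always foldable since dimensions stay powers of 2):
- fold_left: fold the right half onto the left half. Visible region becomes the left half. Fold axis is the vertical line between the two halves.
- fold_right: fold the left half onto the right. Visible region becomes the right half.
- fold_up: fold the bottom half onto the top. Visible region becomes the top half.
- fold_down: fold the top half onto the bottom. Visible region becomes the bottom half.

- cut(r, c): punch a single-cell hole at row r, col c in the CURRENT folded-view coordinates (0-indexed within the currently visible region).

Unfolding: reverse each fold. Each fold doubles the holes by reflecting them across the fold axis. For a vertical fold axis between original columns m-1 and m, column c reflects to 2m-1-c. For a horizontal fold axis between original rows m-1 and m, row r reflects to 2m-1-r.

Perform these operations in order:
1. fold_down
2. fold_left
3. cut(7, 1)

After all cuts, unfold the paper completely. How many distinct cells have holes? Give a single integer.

Op 1 fold_down: fold axis h@8; visible region now rows[8,16) x cols[0,32) = 8x32
Op 2 fold_left: fold axis v@16; visible region now rows[8,16) x cols[0,16) = 8x16
Op 3 cut(7, 1): punch at orig (15,1); cuts so far [(15, 1)]; region rows[8,16) x cols[0,16) = 8x16
Unfold 1 (reflect across v@16): 2 holes -> [(15, 1), (15, 30)]
Unfold 2 (reflect across h@8): 4 holes -> [(0, 1), (0, 30), (15, 1), (15, 30)]

Answer: 4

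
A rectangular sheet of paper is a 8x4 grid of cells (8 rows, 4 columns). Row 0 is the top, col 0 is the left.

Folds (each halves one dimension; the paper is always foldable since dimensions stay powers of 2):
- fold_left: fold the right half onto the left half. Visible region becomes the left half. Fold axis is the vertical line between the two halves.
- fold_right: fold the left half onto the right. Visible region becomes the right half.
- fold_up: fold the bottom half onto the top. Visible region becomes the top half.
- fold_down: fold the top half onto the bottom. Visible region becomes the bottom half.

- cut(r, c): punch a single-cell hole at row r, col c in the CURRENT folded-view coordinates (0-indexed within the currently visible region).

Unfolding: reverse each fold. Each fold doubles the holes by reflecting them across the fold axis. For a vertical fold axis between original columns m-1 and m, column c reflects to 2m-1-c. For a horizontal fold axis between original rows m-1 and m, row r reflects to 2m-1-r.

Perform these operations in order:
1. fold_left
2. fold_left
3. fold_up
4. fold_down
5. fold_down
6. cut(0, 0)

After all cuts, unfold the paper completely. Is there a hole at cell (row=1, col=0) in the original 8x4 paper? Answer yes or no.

Answer: yes

Derivation:
Op 1 fold_left: fold axis v@2; visible region now rows[0,8) x cols[0,2) = 8x2
Op 2 fold_left: fold axis v@1; visible region now rows[0,8) x cols[0,1) = 8x1
Op 3 fold_up: fold axis h@4; visible region now rows[0,4) x cols[0,1) = 4x1
Op 4 fold_down: fold axis h@2; visible region now rows[2,4) x cols[0,1) = 2x1
Op 5 fold_down: fold axis h@3; visible region now rows[3,4) x cols[0,1) = 1x1
Op 6 cut(0, 0): punch at orig (3,0); cuts so far [(3, 0)]; region rows[3,4) x cols[0,1) = 1x1
Unfold 1 (reflect across h@3): 2 holes -> [(2, 0), (3, 0)]
Unfold 2 (reflect across h@2): 4 holes -> [(0, 0), (1, 0), (2, 0), (3, 0)]
Unfold 3 (reflect across h@4): 8 holes -> [(0, 0), (1, 0), (2, 0), (3, 0), (4, 0), (5, 0), (6, 0), (7, 0)]
Unfold 4 (reflect across v@1): 16 holes -> [(0, 0), (0, 1), (1, 0), (1, 1), (2, 0), (2, 1), (3, 0), (3, 1), (4, 0), (4, 1), (5, 0), (5, 1), (6, 0), (6, 1), (7, 0), (7, 1)]
Unfold 5 (reflect across v@2): 32 holes -> [(0, 0), (0, 1), (0, 2), (0, 3), (1, 0), (1, 1), (1, 2), (1, 3), (2, 0), (2, 1), (2, 2), (2, 3), (3, 0), (3, 1), (3, 2), (3, 3), (4, 0), (4, 1), (4, 2), (4, 3), (5, 0), (5, 1), (5, 2), (5, 3), (6, 0), (6, 1), (6, 2), (6, 3), (7, 0), (7, 1), (7, 2), (7, 3)]
Holes: [(0, 0), (0, 1), (0, 2), (0, 3), (1, 0), (1, 1), (1, 2), (1, 3), (2, 0), (2, 1), (2, 2), (2, 3), (3, 0), (3, 1), (3, 2), (3, 3), (4, 0), (4, 1), (4, 2), (4, 3), (5, 0), (5, 1), (5, 2), (5, 3), (6, 0), (6, 1), (6, 2), (6, 3), (7, 0), (7, 1), (7, 2), (7, 3)]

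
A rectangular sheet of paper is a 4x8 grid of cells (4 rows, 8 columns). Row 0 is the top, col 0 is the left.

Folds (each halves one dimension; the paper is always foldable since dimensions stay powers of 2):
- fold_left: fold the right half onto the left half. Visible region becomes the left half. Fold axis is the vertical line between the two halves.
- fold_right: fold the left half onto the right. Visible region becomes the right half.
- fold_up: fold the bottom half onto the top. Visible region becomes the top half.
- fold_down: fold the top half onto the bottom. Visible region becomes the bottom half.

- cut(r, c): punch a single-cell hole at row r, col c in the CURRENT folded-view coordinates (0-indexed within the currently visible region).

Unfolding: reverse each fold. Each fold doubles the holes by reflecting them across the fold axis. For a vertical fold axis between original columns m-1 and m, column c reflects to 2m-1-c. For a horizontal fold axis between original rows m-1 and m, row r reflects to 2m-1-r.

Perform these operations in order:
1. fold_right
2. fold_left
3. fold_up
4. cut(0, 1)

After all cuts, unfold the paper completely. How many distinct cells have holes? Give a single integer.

Answer: 8

Derivation:
Op 1 fold_right: fold axis v@4; visible region now rows[0,4) x cols[4,8) = 4x4
Op 2 fold_left: fold axis v@6; visible region now rows[0,4) x cols[4,6) = 4x2
Op 3 fold_up: fold axis h@2; visible region now rows[0,2) x cols[4,6) = 2x2
Op 4 cut(0, 1): punch at orig (0,5); cuts so far [(0, 5)]; region rows[0,2) x cols[4,6) = 2x2
Unfold 1 (reflect across h@2): 2 holes -> [(0, 5), (3, 5)]
Unfold 2 (reflect across v@6): 4 holes -> [(0, 5), (0, 6), (3, 5), (3, 6)]
Unfold 3 (reflect across v@4): 8 holes -> [(0, 1), (0, 2), (0, 5), (0, 6), (3, 1), (3, 2), (3, 5), (3, 6)]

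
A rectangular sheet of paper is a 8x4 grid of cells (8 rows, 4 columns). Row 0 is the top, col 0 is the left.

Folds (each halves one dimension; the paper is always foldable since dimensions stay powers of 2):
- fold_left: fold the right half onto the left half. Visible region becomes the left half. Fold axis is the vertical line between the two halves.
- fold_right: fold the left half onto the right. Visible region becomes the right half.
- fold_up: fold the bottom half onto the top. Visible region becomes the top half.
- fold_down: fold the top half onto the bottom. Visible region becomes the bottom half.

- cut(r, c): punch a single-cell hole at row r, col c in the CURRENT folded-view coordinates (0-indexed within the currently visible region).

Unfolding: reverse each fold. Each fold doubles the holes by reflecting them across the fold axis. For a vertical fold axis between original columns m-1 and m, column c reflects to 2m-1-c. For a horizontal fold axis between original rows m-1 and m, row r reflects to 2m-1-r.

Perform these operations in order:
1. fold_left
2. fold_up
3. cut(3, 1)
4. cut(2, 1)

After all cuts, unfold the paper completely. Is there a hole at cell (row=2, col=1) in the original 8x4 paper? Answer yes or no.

Op 1 fold_left: fold axis v@2; visible region now rows[0,8) x cols[0,2) = 8x2
Op 2 fold_up: fold axis h@4; visible region now rows[0,4) x cols[0,2) = 4x2
Op 3 cut(3, 1): punch at orig (3,1); cuts so far [(3, 1)]; region rows[0,4) x cols[0,2) = 4x2
Op 4 cut(2, 1): punch at orig (2,1); cuts so far [(2, 1), (3, 1)]; region rows[0,4) x cols[0,2) = 4x2
Unfold 1 (reflect across h@4): 4 holes -> [(2, 1), (3, 1), (4, 1), (5, 1)]
Unfold 2 (reflect across v@2): 8 holes -> [(2, 1), (2, 2), (3, 1), (3, 2), (4, 1), (4, 2), (5, 1), (5, 2)]
Holes: [(2, 1), (2, 2), (3, 1), (3, 2), (4, 1), (4, 2), (5, 1), (5, 2)]

Answer: yes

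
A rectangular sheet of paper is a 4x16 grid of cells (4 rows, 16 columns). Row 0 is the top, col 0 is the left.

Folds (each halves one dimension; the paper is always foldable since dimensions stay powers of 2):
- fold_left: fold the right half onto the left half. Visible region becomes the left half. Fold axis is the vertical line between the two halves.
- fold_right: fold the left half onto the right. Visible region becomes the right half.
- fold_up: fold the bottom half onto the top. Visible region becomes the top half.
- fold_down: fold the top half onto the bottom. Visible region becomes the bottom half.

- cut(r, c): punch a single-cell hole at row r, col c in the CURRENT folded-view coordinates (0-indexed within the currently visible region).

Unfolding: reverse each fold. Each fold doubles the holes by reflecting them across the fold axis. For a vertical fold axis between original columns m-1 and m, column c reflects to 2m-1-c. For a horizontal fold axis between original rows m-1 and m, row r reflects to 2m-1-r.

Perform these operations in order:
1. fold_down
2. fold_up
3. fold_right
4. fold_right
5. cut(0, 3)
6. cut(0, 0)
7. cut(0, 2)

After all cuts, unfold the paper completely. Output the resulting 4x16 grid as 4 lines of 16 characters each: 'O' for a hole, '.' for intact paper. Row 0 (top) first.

Op 1 fold_down: fold axis h@2; visible region now rows[2,4) x cols[0,16) = 2x16
Op 2 fold_up: fold axis h@3; visible region now rows[2,3) x cols[0,16) = 1x16
Op 3 fold_right: fold axis v@8; visible region now rows[2,3) x cols[8,16) = 1x8
Op 4 fold_right: fold axis v@12; visible region now rows[2,3) x cols[12,16) = 1x4
Op 5 cut(0, 3): punch at orig (2,15); cuts so far [(2, 15)]; region rows[2,3) x cols[12,16) = 1x4
Op 6 cut(0, 0): punch at orig (2,12); cuts so far [(2, 12), (2, 15)]; region rows[2,3) x cols[12,16) = 1x4
Op 7 cut(0, 2): punch at orig (2,14); cuts so far [(2, 12), (2, 14), (2, 15)]; region rows[2,3) x cols[12,16) = 1x4
Unfold 1 (reflect across v@12): 6 holes -> [(2, 8), (2, 9), (2, 11), (2, 12), (2, 14), (2, 15)]
Unfold 2 (reflect across v@8): 12 holes -> [(2, 0), (2, 1), (2, 3), (2, 4), (2, 6), (2, 7), (2, 8), (2, 9), (2, 11), (2, 12), (2, 14), (2, 15)]
Unfold 3 (reflect across h@3): 24 holes -> [(2, 0), (2, 1), (2, 3), (2, 4), (2, 6), (2, 7), (2, 8), (2, 9), (2, 11), (2, 12), (2, 14), (2, 15), (3, 0), (3, 1), (3, 3), (3, 4), (3, 6), (3, 7), (3, 8), (3, 9), (3, 11), (3, 12), (3, 14), (3, 15)]
Unfold 4 (reflect across h@2): 48 holes -> [(0, 0), (0, 1), (0, 3), (0, 4), (0, 6), (0, 7), (0, 8), (0, 9), (0, 11), (0, 12), (0, 14), (0, 15), (1, 0), (1, 1), (1, 3), (1, 4), (1, 6), (1, 7), (1, 8), (1, 9), (1, 11), (1, 12), (1, 14), (1, 15), (2, 0), (2, 1), (2, 3), (2, 4), (2, 6), (2, 7), (2, 8), (2, 9), (2, 11), (2, 12), (2, 14), (2, 15), (3, 0), (3, 1), (3, 3), (3, 4), (3, 6), (3, 7), (3, 8), (3, 9), (3, 11), (3, 12), (3, 14), (3, 15)]

Answer: OO.OO.OOOO.OO.OO
OO.OO.OOOO.OO.OO
OO.OO.OOOO.OO.OO
OO.OO.OOOO.OO.OO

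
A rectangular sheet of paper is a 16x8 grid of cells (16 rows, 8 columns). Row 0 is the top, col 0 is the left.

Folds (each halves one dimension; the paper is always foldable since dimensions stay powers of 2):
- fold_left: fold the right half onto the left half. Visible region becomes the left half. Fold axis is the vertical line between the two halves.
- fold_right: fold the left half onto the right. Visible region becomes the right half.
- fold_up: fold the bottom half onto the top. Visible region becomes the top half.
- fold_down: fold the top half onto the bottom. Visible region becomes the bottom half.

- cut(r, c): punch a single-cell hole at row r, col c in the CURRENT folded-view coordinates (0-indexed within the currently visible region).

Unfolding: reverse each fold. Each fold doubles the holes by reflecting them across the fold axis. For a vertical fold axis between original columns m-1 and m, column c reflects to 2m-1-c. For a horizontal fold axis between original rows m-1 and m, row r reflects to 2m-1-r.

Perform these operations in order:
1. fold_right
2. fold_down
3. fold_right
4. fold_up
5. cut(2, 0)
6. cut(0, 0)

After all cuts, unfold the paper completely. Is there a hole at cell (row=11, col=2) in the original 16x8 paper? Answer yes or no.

Op 1 fold_right: fold axis v@4; visible region now rows[0,16) x cols[4,8) = 16x4
Op 2 fold_down: fold axis h@8; visible region now rows[8,16) x cols[4,8) = 8x4
Op 3 fold_right: fold axis v@6; visible region now rows[8,16) x cols[6,8) = 8x2
Op 4 fold_up: fold axis h@12; visible region now rows[8,12) x cols[6,8) = 4x2
Op 5 cut(2, 0): punch at orig (10,6); cuts so far [(10, 6)]; region rows[8,12) x cols[6,8) = 4x2
Op 6 cut(0, 0): punch at orig (8,6); cuts so far [(8, 6), (10, 6)]; region rows[8,12) x cols[6,8) = 4x2
Unfold 1 (reflect across h@12): 4 holes -> [(8, 6), (10, 6), (13, 6), (15, 6)]
Unfold 2 (reflect across v@6): 8 holes -> [(8, 5), (8, 6), (10, 5), (10, 6), (13, 5), (13, 6), (15, 5), (15, 6)]
Unfold 3 (reflect across h@8): 16 holes -> [(0, 5), (0, 6), (2, 5), (2, 6), (5, 5), (5, 6), (7, 5), (7, 6), (8, 5), (8, 6), (10, 5), (10, 6), (13, 5), (13, 6), (15, 5), (15, 6)]
Unfold 4 (reflect across v@4): 32 holes -> [(0, 1), (0, 2), (0, 5), (0, 6), (2, 1), (2, 2), (2, 5), (2, 6), (5, 1), (5, 2), (5, 5), (5, 6), (7, 1), (7, 2), (7, 5), (7, 6), (8, 1), (8, 2), (8, 5), (8, 6), (10, 1), (10, 2), (10, 5), (10, 6), (13, 1), (13, 2), (13, 5), (13, 6), (15, 1), (15, 2), (15, 5), (15, 6)]
Holes: [(0, 1), (0, 2), (0, 5), (0, 6), (2, 1), (2, 2), (2, 5), (2, 6), (5, 1), (5, 2), (5, 5), (5, 6), (7, 1), (7, 2), (7, 5), (7, 6), (8, 1), (8, 2), (8, 5), (8, 6), (10, 1), (10, 2), (10, 5), (10, 6), (13, 1), (13, 2), (13, 5), (13, 6), (15, 1), (15, 2), (15, 5), (15, 6)]

Answer: no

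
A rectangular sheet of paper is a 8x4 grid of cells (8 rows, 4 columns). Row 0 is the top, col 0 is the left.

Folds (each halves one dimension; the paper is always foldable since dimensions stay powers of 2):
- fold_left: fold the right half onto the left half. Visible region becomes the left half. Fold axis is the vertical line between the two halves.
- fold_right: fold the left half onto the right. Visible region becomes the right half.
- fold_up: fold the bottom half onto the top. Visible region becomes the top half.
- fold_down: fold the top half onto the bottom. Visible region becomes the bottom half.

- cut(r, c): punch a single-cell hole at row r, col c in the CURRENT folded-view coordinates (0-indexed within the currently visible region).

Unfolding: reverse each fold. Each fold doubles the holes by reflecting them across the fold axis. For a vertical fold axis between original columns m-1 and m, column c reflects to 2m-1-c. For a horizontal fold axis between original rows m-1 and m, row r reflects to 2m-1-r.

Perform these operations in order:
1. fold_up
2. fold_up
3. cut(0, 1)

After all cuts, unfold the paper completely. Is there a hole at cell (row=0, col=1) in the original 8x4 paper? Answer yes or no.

Answer: yes

Derivation:
Op 1 fold_up: fold axis h@4; visible region now rows[0,4) x cols[0,4) = 4x4
Op 2 fold_up: fold axis h@2; visible region now rows[0,2) x cols[0,4) = 2x4
Op 3 cut(0, 1): punch at orig (0,1); cuts so far [(0, 1)]; region rows[0,2) x cols[0,4) = 2x4
Unfold 1 (reflect across h@2): 2 holes -> [(0, 1), (3, 1)]
Unfold 2 (reflect across h@4): 4 holes -> [(0, 1), (3, 1), (4, 1), (7, 1)]
Holes: [(0, 1), (3, 1), (4, 1), (7, 1)]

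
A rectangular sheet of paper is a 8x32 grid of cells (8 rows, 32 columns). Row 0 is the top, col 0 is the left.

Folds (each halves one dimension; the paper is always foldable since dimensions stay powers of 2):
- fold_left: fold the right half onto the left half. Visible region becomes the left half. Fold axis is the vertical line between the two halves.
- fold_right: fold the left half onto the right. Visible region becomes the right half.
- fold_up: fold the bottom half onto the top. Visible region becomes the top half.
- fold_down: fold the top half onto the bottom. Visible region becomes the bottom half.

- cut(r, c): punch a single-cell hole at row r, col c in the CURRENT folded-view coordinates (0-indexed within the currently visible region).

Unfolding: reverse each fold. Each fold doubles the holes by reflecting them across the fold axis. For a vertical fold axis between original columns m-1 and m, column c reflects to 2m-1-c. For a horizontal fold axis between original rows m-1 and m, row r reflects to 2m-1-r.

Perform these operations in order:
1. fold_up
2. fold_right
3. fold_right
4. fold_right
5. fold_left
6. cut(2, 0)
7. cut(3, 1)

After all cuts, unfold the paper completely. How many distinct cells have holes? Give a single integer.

Op 1 fold_up: fold axis h@4; visible region now rows[0,4) x cols[0,32) = 4x32
Op 2 fold_right: fold axis v@16; visible region now rows[0,4) x cols[16,32) = 4x16
Op 3 fold_right: fold axis v@24; visible region now rows[0,4) x cols[24,32) = 4x8
Op 4 fold_right: fold axis v@28; visible region now rows[0,4) x cols[28,32) = 4x4
Op 5 fold_left: fold axis v@30; visible region now rows[0,4) x cols[28,30) = 4x2
Op 6 cut(2, 0): punch at orig (2,28); cuts so far [(2, 28)]; region rows[0,4) x cols[28,30) = 4x2
Op 7 cut(3, 1): punch at orig (3,29); cuts so far [(2, 28), (3, 29)]; region rows[0,4) x cols[28,30) = 4x2
Unfold 1 (reflect across v@30): 4 holes -> [(2, 28), (2, 31), (3, 29), (3, 30)]
Unfold 2 (reflect across v@28): 8 holes -> [(2, 24), (2, 27), (2, 28), (2, 31), (3, 25), (3, 26), (3, 29), (3, 30)]
Unfold 3 (reflect across v@24): 16 holes -> [(2, 16), (2, 19), (2, 20), (2, 23), (2, 24), (2, 27), (2, 28), (2, 31), (3, 17), (3, 18), (3, 21), (3, 22), (3, 25), (3, 26), (3, 29), (3, 30)]
Unfold 4 (reflect across v@16): 32 holes -> [(2, 0), (2, 3), (2, 4), (2, 7), (2, 8), (2, 11), (2, 12), (2, 15), (2, 16), (2, 19), (2, 20), (2, 23), (2, 24), (2, 27), (2, 28), (2, 31), (3, 1), (3, 2), (3, 5), (3, 6), (3, 9), (3, 10), (3, 13), (3, 14), (3, 17), (3, 18), (3, 21), (3, 22), (3, 25), (3, 26), (3, 29), (3, 30)]
Unfold 5 (reflect across h@4): 64 holes -> [(2, 0), (2, 3), (2, 4), (2, 7), (2, 8), (2, 11), (2, 12), (2, 15), (2, 16), (2, 19), (2, 20), (2, 23), (2, 24), (2, 27), (2, 28), (2, 31), (3, 1), (3, 2), (3, 5), (3, 6), (3, 9), (3, 10), (3, 13), (3, 14), (3, 17), (3, 18), (3, 21), (3, 22), (3, 25), (3, 26), (3, 29), (3, 30), (4, 1), (4, 2), (4, 5), (4, 6), (4, 9), (4, 10), (4, 13), (4, 14), (4, 17), (4, 18), (4, 21), (4, 22), (4, 25), (4, 26), (4, 29), (4, 30), (5, 0), (5, 3), (5, 4), (5, 7), (5, 8), (5, 11), (5, 12), (5, 15), (5, 16), (5, 19), (5, 20), (5, 23), (5, 24), (5, 27), (5, 28), (5, 31)]

Answer: 64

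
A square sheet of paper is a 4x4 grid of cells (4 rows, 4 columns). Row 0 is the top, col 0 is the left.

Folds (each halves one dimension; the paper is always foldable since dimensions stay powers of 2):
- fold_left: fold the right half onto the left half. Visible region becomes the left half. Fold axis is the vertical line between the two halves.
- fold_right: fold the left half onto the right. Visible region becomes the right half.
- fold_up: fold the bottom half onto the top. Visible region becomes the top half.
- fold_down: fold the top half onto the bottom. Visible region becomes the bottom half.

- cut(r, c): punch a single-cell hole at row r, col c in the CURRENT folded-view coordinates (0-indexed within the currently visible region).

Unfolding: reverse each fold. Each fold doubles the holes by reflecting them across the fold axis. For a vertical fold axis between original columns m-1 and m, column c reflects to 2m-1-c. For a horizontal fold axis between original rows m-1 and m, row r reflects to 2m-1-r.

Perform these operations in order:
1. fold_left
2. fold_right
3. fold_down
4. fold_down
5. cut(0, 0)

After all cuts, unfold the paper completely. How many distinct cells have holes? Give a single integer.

Op 1 fold_left: fold axis v@2; visible region now rows[0,4) x cols[0,2) = 4x2
Op 2 fold_right: fold axis v@1; visible region now rows[0,4) x cols[1,2) = 4x1
Op 3 fold_down: fold axis h@2; visible region now rows[2,4) x cols[1,2) = 2x1
Op 4 fold_down: fold axis h@3; visible region now rows[3,4) x cols[1,2) = 1x1
Op 5 cut(0, 0): punch at orig (3,1); cuts so far [(3, 1)]; region rows[3,4) x cols[1,2) = 1x1
Unfold 1 (reflect across h@3): 2 holes -> [(2, 1), (3, 1)]
Unfold 2 (reflect across h@2): 4 holes -> [(0, 1), (1, 1), (2, 1), (3, 1)]
Unfold 3 (reflect across v@1): 8 holes -> [(0, 0), (0, 1), (1, 0), (1, 1), (2, 0), (2, 1), (3, 0), (3, 1)]
Unfold 4 (reflect across v@2): 16 holes -> [(0, 0), (0, 1), (0, 2), (0, 3), (1, 0), (1, 1), (1, 2), (1, 3), (2, 0), (2, 1), (2, 2), (2, 3), (3, 0), (3, 1), (3, 2), (3, 3)]

Answer: 16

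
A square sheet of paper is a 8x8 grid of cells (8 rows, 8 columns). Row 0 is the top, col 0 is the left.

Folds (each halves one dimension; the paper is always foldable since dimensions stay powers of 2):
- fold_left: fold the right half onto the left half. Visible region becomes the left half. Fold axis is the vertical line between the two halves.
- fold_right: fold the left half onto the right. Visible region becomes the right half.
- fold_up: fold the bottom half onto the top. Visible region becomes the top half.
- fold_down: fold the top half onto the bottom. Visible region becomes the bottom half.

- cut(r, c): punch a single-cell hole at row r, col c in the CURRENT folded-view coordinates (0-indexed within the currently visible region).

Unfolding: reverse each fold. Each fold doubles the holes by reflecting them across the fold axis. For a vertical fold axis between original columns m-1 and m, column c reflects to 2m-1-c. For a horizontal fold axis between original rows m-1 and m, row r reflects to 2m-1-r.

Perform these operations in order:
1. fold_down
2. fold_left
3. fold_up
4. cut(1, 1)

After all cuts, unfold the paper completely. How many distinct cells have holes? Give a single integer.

Op 1 fold_down: fold axis h@4; visible region now rows[4,8) x cols[0,8) = 4x8
Op 2 fold_left: fold axis v@4; visible region now rows[4,8) x cols[0,4) = 4x4
Op 3 fold_up: fold axis h@6; visible region now rows[4,6) x cols[0,4) = 2x4
Op 4 cut(1, 1): punch at orig (5,1); cuts so far [(5, 1)]; region rows[4,6) x cols[0,4) = 2x4
Unfold 1 (reflect across h@6): 2 holes -> [(5, 1), (6, 1)]
Unfold 2 (reflect across v@4): 4 holes -> [(5, 1), (5, 6), (6, 1), (6, 6)]
Unfold 3 (reflect across h@4): 8 holes -> [(1, 1), (1, 6), (2, 1), (2, 6), (5, 1), (5, 6), (6, 1), (6, 6)]

Answer: 8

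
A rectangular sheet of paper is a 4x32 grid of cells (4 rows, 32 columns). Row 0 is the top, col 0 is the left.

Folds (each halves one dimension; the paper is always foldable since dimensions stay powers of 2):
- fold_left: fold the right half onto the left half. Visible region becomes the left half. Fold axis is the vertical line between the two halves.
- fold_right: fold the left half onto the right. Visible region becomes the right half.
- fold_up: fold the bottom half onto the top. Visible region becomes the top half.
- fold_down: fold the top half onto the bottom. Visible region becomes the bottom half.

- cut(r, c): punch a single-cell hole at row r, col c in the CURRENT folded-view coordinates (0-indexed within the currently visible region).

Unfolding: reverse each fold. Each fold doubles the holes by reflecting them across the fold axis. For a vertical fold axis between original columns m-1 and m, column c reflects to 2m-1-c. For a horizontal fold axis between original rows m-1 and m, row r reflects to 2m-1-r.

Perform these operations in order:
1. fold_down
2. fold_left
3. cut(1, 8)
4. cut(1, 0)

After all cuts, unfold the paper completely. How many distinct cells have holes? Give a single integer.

Op 1 fold_down: fold axis h@2; visible region now rows[2,4) x cols[0,32) = 2x32
Op 2 fold_left: fold axis v@16; visible region now rows[2,4) x cols[0,16) = 2x16
Op 3 cut(1, 8): punch at orig (3,8); cuts so far [(3, 8)]; region rows[2,4) x cols[0,16) = 2x16
Op 4 cut(1, 0): punch at orig (3,0); cuts so far [(3, 0), (3, 8)]; region rows[2,4) x cols[0,16) = 2x16
Unfold 1 (reflect across v@16): 4 holes -> [(3, 0), (3, 8), (3, 23), (3, 31)]
Unfold 2 (reflect across h@2): 8 holes -> [(0, 0), (0, 8), (0, 23), (0, 31), (3, 0), (3, 8), (3, 23), (3, 31)]

Answer: 8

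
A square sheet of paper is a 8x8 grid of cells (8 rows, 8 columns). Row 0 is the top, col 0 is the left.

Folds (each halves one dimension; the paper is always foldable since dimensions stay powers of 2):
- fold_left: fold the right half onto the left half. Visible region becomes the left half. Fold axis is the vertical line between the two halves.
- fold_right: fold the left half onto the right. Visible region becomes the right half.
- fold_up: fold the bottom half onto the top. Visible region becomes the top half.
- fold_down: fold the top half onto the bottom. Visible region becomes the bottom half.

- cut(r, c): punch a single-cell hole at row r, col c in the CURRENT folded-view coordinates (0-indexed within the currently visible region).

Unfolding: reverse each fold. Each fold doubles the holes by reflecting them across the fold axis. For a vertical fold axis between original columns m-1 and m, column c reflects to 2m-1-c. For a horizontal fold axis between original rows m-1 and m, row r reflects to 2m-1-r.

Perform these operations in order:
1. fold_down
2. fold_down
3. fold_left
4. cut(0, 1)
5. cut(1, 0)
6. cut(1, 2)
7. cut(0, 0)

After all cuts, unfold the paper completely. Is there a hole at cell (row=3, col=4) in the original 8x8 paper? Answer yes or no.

Op 1 fold_down: fold axis h@4; visible region now rows[4,8) x cols[0,8) = 4x8
Op 2 fold_down: fold axis h@6; visible region now rows[6,8) x cols[0,8) = 2x8
Op 3 fold_left: fold axis v@4; visible region now rows[6,8) x cols[0,4) = 2x4
Op 4 cut(0, 1): punch at orig (6,1); cuts so far [(6, 1)]; region rows[6,8) x cols[0,4) = 2x4
Op 5 cut(1, 0): punch at orig (7,0); cuts so far [(6, 1), (7, 0)]; region rows[6,8) x cols[0,4) = 2x4
Op 6 cut(1, 2): punch at orig (7,2); cuts so far [(6, 1), (7, 0), (7, 2)]; region rows[6,8) x cols[0,4) = 2x4
Op 7 cut(0, 0): punch at orig (6,0); cuts so far [(6, 0), (6, 1), (7, 0), (7, 2)]; region rows[6,8) x cols[0,4) = 2x4
Unfold 1 (reflect across v@4): 8 holes -> [(6, 0), (6, 1), (6, 6), (6, 7), (7, 0), (7, 2), (7, 5), (7, 7)]
Unfold 2 (reflect across h@6): 16 holes -> [(4, 0), (4, 2), (4, 5), (4, 7), (5, 0), (5, 1), (5, 6), (5, 7), (6, 0), (6, 1), (6, 6), (6, 7), (7, 0), (7, 2), (7, 5), (7, 7)]
Unfold 3 (reflect across h@4): 32 holes -> [(0, 0), (0, 2), (0, 5), (0, 7), (1, 0), (1, 1), (1, 6), (1, 7), (2, 0), (2, 1), (2, 6), (2, 7), (3, 0), (3, 2), (3, 5), (3, 7), (4, 0), (4, 2), (4, 5), (4, 7), (5, 0), (5, 1), (5, 6), (5, 7), (6, 0), (6, 1), (6, 6), (6, 7), (7, 0), (7, 2), (7, 5), (7, 7)]
Holes: [(0, 0), (0, 2), (0, 5), (0, 7), (1, 0), (1, 1), (1, 6), (1, 7), (2, 0), (2, 1), (2, 6), (2, 7), (3, 0), (3, 2), (3, 5), (3, 7), (4, 0), (4, 2), (4, 5), (4, 7), (5, 0), (5, 1), (5, 6), (5, 7), (6, 0), (6, 1), (6, 6), (6, 7), (7, 0), (7, 2), (7, 5), (7, 7)]

Answer: no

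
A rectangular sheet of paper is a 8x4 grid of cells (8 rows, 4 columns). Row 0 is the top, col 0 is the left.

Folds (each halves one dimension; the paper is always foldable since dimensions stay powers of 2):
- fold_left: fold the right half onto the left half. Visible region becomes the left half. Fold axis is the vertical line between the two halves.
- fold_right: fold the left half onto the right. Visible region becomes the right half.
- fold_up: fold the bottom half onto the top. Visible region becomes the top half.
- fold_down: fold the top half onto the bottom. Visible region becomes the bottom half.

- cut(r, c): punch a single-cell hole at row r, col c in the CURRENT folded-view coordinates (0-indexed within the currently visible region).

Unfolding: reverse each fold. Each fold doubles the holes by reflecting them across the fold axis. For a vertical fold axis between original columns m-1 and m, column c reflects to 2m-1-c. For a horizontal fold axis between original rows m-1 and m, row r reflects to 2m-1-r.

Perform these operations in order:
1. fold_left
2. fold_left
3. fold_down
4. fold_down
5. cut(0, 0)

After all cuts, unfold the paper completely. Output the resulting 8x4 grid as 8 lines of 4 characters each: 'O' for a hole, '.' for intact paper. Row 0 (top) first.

Op 1 fold_left: fold axis v@2; visible region now rows[0,8) x cols[0,2) = 8x2
Op 2 fold_left: fold axis v@1; visible region now rows[0,8) x cols[0,1) = 8x1
Op 3 fold_down: fold axis h@4; visible region now rows[4,8) x cols[0,1) = 4x1
Op 4 fold_down: fold axis h@6; visible region now rows[6,8) x cols[0,1) = 2x1
Op 5 cut(0, 0): punch at orig (6,0); cuts so far [(6, 0)]; region rows[6,8) x cols[0,1) = 2x1
Unfold 1 (reflect across h@6): 2 holes -> [(5, 0), (6, 0)]
Unfold 2 (reflect across h@4): 4 holes -> [(1, 0), (2, 0), (5, 0), (6, 0)]
Unfold 3 (reflect across v@1): 8 holes -> [(1, 0), (1, 1), (2, 0), (2, 1), (5, 0), (5, 1), (6, 0), (6, 1)]
Unfold 4 (reflect across v@2): 16 holes -> [(1, 0), (1, 1), (1, 2), (1, 3), (2, 0), (2, 1), (2, 2), (2, 3), (5, 0), (5, 1), (5, 2), (5, 3), (6, 0), (6, 1), (6, 2), (6, 3)]

Answer: ....
OOOO
OOOO
....
....
OOOO
OOOO
....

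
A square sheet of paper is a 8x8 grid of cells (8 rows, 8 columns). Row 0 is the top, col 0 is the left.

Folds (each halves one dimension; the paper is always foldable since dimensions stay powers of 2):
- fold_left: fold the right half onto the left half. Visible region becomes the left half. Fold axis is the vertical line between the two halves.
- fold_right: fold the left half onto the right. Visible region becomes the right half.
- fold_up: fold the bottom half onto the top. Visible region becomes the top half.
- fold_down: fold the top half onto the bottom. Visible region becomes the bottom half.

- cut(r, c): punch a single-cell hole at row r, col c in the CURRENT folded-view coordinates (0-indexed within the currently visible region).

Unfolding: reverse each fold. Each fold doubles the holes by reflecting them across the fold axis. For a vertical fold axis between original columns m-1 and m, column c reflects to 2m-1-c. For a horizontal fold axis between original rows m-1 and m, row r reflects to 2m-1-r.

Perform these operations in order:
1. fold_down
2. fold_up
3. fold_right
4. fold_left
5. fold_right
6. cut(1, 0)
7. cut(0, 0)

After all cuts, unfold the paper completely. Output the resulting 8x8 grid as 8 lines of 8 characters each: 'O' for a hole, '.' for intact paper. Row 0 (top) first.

Answer: OOOOOOOO
OOOOOOOO
OOOOOOOO
OOOOOOOO
OOOOOOOO
OOOOOOOO
OOOOOOOO
OOOOOOOO

Derivation:
Op 1 fold_down: fold axis h@4; visible region now rows[4,8) x cols[0,8) = 4x8
Op 2 fold_up: fold axis h@6; visible region now rows[4,6) x cols[0,8) = 2x8
Op 3 fold_right: fold axis v@4; visible region now rows[4,6) x cols[4,8) = 2x4
Op 4 fold_left: fold axis v@6; visible region now rows[4,6) x cols[4,6) = 2x2
Op 5 fold_right: fold axis v@5; visible region now rows[4,6) x cols[5,6) = 2x1
Op 6 cut(1, 0): punch at orig (5,5); cuts so far [(5, 5)]; region rows[4,6) x cols[5,6) = 2x1
Op 7 cut(0, 0): punch at orig (4,5); cuts so far [(4, 5), (5, 5)]; region rows[4,6) x cols[5,6) = 2x1
Unfold 1 (reflect across v@5): 4 holes -> [(4, 4), (4, 5), (5, 4), (5, 5)]
Unfold 2 (reflect across v@6): 8 holes -> [(4, 4), (4, 5), (4, 6), (4, 7), (5, 4), (5, 5), (5, 6), (5, 7)]
Unfold 3 (reflect across v@4): 16 holes -> [(4, 0), (4, 1), (4, 2), (4, 3), (4, 4), (4, 5), (4, 6), (4, 7), (5, 0), (5, 1), (5, 2), (5, 3), (5, 4), (5, 5), (5, 6), (5, 7)]
Unfold 4 (reflect across h@6): 32 holes -> [(4, 0), (4, 1), (4, 2), (4, 3), (4, 4), (4, 5), (4, 6), (4, 7), (5, 0), (5, 1), (5, 2), (5, 3), (5, 4), (5, 5), (5, 6), (5, 7), (6, 0), (6, 1), (6, 2), (6, 3), (6, 4), (6, 5), (6, 6), (6, 7), (7, 0), (7, 1), (7, 2), (7, 3), (7, 4), (7, 5), (7, 6), (7, 7)]
Unfold 5 (reflect across h@4): 64 holes -> [(0, 0), (0, 1), (0, 2), (0, 3), (0, 4), (0, 5), (0, 6), (0, 7), (1, 0), (1, 1), (1, 2), (1, 3), (1, 4), (1, 5), (1, 6), (1, 7), (2, 0), (2, 1), (2, 2), (2, 3), (2, 4), (2, 5), (2, 6), (2, 7), (3, 0), (3, 1), (3, 2), (3, 3), (3, 4), (3, 5), (3, 6), (3, 7), (4, 0), (4, 1), (4, 2), (4, 3), (4, 4), (4, 5), (4, 6), (4, 7), (5, 0), (5, 1), (5, 2), (5, 3), (5, 4), (5, 5), (5, 6), (5, 7), (6, 0), (6, 1), (6, 2), (6, 3), (6, 4), (6, 5), (6, 6), (6, 7), (7, 0), (7, 1), (7, 2), (7, 3), (7, 4), (7, 5), (7, 6), (7, 7)]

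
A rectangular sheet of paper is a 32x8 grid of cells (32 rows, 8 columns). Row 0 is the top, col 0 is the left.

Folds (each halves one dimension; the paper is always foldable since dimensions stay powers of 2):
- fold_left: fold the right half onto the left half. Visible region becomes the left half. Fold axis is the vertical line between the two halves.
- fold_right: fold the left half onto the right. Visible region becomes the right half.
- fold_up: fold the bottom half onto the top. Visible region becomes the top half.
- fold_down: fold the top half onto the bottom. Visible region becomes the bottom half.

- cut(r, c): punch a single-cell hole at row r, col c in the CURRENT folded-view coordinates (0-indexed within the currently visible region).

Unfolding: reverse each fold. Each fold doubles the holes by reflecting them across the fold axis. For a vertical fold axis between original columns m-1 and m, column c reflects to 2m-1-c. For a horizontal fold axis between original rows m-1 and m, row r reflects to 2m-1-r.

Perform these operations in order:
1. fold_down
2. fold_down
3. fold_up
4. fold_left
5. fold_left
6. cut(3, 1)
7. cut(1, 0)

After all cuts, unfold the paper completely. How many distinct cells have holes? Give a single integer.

Answer: 64

Derivation:
Op 1 fold_down: fold axis h@16; visible region now rows[16,32) x cols[0,8) = 16x8
Op 2 fold_down: fold axis h@24; visible region now rows[24,32) x cols[0,8) = 8x8
Op 3 fold_up: fold axis h@28; visible region now rows[24,28) x cols[0,8) = 4x8
Op 4 fold_left: fold axis v@4; visible region now rows[24,28) x cols[0,4) = 4x4
Op 5 fold_left: fold axis v@2; visible region now rows[24,28) x cols[0,2) = 4x2
Op 6 cut(3, 1): punch at orig (27,1); cuts so far [(27, 1)]; region rows[24,28) x cols[0,2) = 4x2
Op 7 cut(1, 0): punch at orig (25,0); cuts so far [(25, 0), (27, 1)]; region rows[24,28) x cols[0,2) = 4x2
Unfold 1 (reflect across v@2): 4 holes -> [(25, 0), (25, 3), (27, 1), (27, 2)]
Unfold 2 (reflect across v@4): 8 holes -> [(25, 0), (25, 3), (25, 4), (25, 7), (27, 1), (27, 2), (27, 5), (27, 6)]
Unfold 3 (reflect across h@28): 16 holes -> [(25, 0), (25, 3), (25, 4), (25, 7), (27, 1), (27, 2), (27, 5), (27, 6), (28, 1), (28, 2), (28, 5), (28, 6), (30, 0), (30, 3), (30, 4), (30, 7)]
Unfold 4 (reflect across h@24): 32 holes -> [(17, 0), (17, 3), (17, 4), (17, 7), (19, 1), (19, 2), (19, 5), (19, 6), (20, 1), (20, 2), (20, 5), (20, 6), (22, 0), (22, 3), (22, 4), (22, 7), (25, 0), (25, 3), (25, 4), (25, 7), (27, 1), (27, 2), (27, 5), (27, 6), (28, 1), (28, 2), (28, 5), (28, 6), (30, 0), (30, 3), (30, 4), (30, 7)]
Unfold 5 (reflect across h@16): 64 holes -> [(1, 0), (1, 3), (1, 4), (1, 7), (3, 1), (3, 2), (3, 5), (3, 6), (4, 1), (4, 2), (4, 5), (4, 6), (6, 0), (6, 3), (6, 4), (6, 7), (9, 0), (9, 3), (9, 4), (9, 7), (11, 1), (11, 2), (11, 5), (11, 6), (12, 1), (12, 2), (12, 5), (12, 6), (14, 0), (14, 3), (14, 4), (14, 7), (17, 0), (17, 3), (17, 4), (17, 7), (19, 1), (19, 2), (19, 5), (19, 6), (20, 1), (20, 2), (20, 5), (20, 6), (22, 0), (22, 3), (22, 4), (22, 7), (25, 0), (25, 3), (25, 4), (25, 7), (27, 1), (27, 2), (27, 5), (27, 6), (28, 1), (28, 2), (28, 5), (28, 6), (30, 0), (30, 3), (30, 4), (30, 7)]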